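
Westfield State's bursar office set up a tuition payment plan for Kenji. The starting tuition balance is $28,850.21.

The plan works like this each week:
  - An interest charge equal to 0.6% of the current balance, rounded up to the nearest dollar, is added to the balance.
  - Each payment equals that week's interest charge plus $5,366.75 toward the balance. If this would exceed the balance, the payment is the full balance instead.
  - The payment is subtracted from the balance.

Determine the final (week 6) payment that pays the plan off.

$2,029.46

Week 1: opening $28,850.21; interest $174.00 → $29,024.21; payment $5,540.75; balance $23,483.46
Week 2: opening $23,483.46; interest $141.00 → $23,624.46; payment $5,507.75; balance $18,116.71
Week 3: opening $18,116.71; interest $109.00 → $18,225.71; payment $5,475.75; balance $12,749.96
Week 4: opening $12,749.96; interest $77.00 → $12,826.96; payment $5,443.75; balance $7,383.21
Week 5: opening $7,383.21; interest $45.00 → $7,428.21; payment $5,411.75; balance $2,016.46
Week 6: opening $2,016.46; interest $13.00 → $2,029.46; payment $2,029.46; balance $0.00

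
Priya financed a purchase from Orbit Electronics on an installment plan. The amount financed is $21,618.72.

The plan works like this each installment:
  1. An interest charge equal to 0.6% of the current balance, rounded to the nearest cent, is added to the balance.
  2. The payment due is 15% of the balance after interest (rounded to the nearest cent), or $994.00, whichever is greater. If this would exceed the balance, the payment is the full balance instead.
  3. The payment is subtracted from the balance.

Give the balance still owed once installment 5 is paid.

Installment 1: $21,618.72 +$129.71 interest = $21,748.43; pay $3,262.26 → $18,486.17
Installment 2: $18,486.17 +$110.92 interest = $18,597.09; pay $2,789.56 → $15,807.53
Installment 3: $15,807.53 +$94.85 interest = $15,902.38; pay $2,385.36 → $13,517.02
Installment 4: $13,517.02 +$81.10 interest = $13,598.12; pay $2,039.72 → $11,558.40
Installment 5: $11,558.40 +$69.35 interest = $11,627.75; pay $1,744.16 → $9,883.59

$9,883.59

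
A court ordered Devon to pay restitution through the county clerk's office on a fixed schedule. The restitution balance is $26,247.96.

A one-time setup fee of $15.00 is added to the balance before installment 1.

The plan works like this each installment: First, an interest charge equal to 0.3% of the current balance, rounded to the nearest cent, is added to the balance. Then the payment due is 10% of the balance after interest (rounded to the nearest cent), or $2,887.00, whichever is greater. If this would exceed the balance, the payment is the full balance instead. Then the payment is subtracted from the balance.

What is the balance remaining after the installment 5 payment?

$12,137.40

# | Opening | Interest | Payment | End bal
1 | $26,262.96 | $78.79 | $2,887.00 | $23,454.75
2 | $23,454.75 | $70.36 | $2,887.00 | $20,638.11
3 | $20,638.11 | $61.91 | $2,887.00 | $17,813.02
4 | $17,813.02 | $53.44 | $2,887.00 | $14,979.46
5 | $14,979.46 | $44.94 | $2,887.00 | $12,137.40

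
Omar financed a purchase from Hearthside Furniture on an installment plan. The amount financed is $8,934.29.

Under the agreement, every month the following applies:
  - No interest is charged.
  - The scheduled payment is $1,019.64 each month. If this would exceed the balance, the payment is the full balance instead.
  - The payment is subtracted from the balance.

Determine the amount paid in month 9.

Month 1: $8,934.29 − $1,019.64 → $7,914.65
Month 2: $7,914.65 − $1,019.64 → $6,895.01
Month 3: $6,895.01 − $1,019.64 → $5,875.37
Month 4: $5,875.37 − $1,019.64 → $4,855.73
Month 5: $4,855.73 − $1,019.64 → $3,836.09
Month 6: $3,836.09 − $1,019.64 → $2,816.45
Month 7: $2,816.45 − $1,019.64 → $1,796.81
Month 8: $1,796.81 − $1,019.64 → $777.17
Month 9: $777.17 − $777.17 → $0.00

$777.17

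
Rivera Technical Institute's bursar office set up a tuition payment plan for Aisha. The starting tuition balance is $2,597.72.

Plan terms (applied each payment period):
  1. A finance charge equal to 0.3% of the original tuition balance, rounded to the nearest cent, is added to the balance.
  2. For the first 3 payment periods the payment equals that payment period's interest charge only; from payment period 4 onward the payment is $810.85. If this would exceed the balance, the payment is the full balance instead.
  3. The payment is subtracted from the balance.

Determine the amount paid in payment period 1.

$7.79

Payment period 1: $2,597.72 +$7.79 interest = $2,605.51; pay $7.79 → $2,597.72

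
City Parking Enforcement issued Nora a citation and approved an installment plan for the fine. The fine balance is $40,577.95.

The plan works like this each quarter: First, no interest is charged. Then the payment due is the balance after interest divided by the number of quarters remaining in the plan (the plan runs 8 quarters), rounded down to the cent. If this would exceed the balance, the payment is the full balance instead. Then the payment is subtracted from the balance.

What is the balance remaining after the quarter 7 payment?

Quarter 1: $40,577.95 − $5,072.24 → $35,505.71
Quarter 2: $35,505.71 − $5,072.24 → $30,433.47
Quarter 3: $30,433.47 − $5,072.24 → $25,361.23
Quarter 4: $25,361.23 − $5,072.24 → $20,288.99
Quarter 5: $20,288.99 − $5,072.24 → $15,216.75
Quarter 6: $15,216.75 − $5,072.25 → $10,144.50
Quarter 7: $10,144.50 − $5,072.25 → $5,072.25

$5,072.25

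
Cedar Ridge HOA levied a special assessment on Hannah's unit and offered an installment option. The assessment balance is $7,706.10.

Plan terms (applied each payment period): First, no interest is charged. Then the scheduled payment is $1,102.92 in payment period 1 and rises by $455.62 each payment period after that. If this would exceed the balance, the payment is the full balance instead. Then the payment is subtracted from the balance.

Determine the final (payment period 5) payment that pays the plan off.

Payment period 1: $7,706.10 − $1,102.92 → $6,603.18
Payment period 2: $6,603.18 − $1,558.54 → $5,044.64
Payment period 3: $5,044.64 − $2,014.16 → $3,030.48
Payment period 4: $3,030.48 − $2,469.78 → $560.70
Payment period 5: $560.70 − $560.70 → $0.00

$560.70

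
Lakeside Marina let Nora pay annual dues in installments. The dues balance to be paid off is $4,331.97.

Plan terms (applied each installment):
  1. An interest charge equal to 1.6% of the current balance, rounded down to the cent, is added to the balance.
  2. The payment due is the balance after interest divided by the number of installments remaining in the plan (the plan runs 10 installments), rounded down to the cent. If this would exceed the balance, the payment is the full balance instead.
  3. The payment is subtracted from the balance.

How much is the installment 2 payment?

$447.17

Installment 1: $4,331.97 +$69.31 interest = $4,401.28; pay $440.12 → $3,961.16
Installment 2: $3,961.16 +$63.37 interest = $4,024.53; pay $447.17 → $3,577.36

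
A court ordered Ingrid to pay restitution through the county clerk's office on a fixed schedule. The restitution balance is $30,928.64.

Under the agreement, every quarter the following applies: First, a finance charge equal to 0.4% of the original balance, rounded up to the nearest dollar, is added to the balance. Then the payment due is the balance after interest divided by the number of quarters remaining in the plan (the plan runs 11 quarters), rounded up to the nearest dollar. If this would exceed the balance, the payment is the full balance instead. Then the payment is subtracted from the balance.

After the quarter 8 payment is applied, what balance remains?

Quarter 1: $30,928.64 +$124.00 interest = $31,052.64; pay $2,823.00 → $28,229.64
Quarter 2: $28,229.64 +$124.00 interest = $28,353.64; pay $2,836.00 → $25,517.64
Quarter 3: $25,517.64 +$124.00 interest = $25,641.64; pay $2,850.00 → $22,791.64
Quarter 4: $22,791.64 +$124.00 interest = $22,915.64; pay $2,865.00 → $20,050.64
Quarter 5: $20,050.64 +$124.00 interest = $20,174.64; pay $2,883.00 → $17,291.64
Quarter 6: $17,291.64 +$124.00 interest = $17,415.64; pay $2,903.00 → $14,512.64
Quarter 7: $14,512.64 +$124.00 interest = $14,636.64; pay $2,928.00 → $11,708.64
Quarter 8: $11,708.64 +$124.00 interest = $11,832.64; pay $2,959.00 → $8,873.64

$8,873.64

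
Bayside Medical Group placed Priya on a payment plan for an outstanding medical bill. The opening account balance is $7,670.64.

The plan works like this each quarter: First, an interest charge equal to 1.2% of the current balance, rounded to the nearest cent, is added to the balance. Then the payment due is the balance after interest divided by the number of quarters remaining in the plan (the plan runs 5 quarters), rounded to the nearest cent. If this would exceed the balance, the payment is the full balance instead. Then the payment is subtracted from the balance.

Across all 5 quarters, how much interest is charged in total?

$280.60

# | Opening | Interest | Payment | End bal
1 | $7,670.64 | $92.05 | $1,552.54 | $6,210.15
2 | $6,210.15 | $74.52 | $1,571.17 | $4,713.50
3 | $4,713.50 | $56.56 | $1,590.02 | $3,180.04
4 | $3,180.04 | $38.16 | $1,609.10 | $1,609.10
5 | $1,609.10 | $19.31 | $1,628.41 | $0.00
Total interest: $92.05 + $74.52 + $56.56 + $38.16 + $19.31 = $280.60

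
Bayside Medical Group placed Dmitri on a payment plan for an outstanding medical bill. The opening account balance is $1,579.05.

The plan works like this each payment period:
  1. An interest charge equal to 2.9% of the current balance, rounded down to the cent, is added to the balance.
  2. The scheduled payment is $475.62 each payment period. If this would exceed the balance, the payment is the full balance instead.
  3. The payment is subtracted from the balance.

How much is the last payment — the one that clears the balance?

$259.10

Payment period 1: opening $1,579.05; interest $45.79 → $1,624.84; payment $475.62; balance $1,149.22
Payment period 2: opening $1,149.22; interest $33.32 → $1,182.54; payment $475.62; balance $706.92
Payment period 3: opening $706.92; interest $20.50 → $727.42; payment $475.62; balance $251.80
Payment period 4: opening $251.80; interest $7.30 → $259.10; payment $259.10; balance $0.00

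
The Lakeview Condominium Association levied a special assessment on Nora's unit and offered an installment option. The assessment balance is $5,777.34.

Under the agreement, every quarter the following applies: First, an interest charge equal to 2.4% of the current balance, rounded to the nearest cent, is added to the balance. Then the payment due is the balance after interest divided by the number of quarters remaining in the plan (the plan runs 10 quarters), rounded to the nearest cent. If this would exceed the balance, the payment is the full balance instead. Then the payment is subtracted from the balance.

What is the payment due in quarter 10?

$732.35

Quarter 1: $5,777.34 +$138.66 interest = $5,916.00; pay $591.60 → $5,324.40
Quarter 2: $5,324.40 +$127.79 interest = $5,452.19; pay $605.80 → $4,846.39
Quarter 3: $4,846.39 +$116.31 interest = $4,962.70; pay $620.34 → $4,342.36
Quarter 4: $4,342.36 +$104.22 interest = $4,446.58; pay $635.23 → $3,811.35
Quarter 5: $3,811.35 +$91.47 interest = $3,902.82; pay $650.47 → $3,252.35
Quarter 6: $3,252.35 +$78.06 interest = $3,330.41; pay $666.08 → $2,664.33
Quarter 7: $2,664.33 +$63.94 interest = $2,728.27; pay $682.07 → $2,046.20
Quarter 8: $2,046.20 +$49.11 interest = $2,095.31; pay $698.44 → $1,396.87
Quarter 9: $1,396.87 +$33.52 interest = $1,430.39; pay $715.20 → $715.19
Quarter 10: $715.19 +$17.16 interest = $732.35; pay $732.35 → $0.00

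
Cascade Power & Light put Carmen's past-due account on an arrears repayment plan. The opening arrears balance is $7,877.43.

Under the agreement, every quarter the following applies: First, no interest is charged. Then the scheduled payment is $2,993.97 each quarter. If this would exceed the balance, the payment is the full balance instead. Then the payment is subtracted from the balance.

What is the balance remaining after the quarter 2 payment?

Quarter 1: opening $7,877.43; payment $2,993.97; balance $4,883.46
Quarter 2: opening $4,883.46; payment $2,993.97; balance $1,889.49

$1,889.49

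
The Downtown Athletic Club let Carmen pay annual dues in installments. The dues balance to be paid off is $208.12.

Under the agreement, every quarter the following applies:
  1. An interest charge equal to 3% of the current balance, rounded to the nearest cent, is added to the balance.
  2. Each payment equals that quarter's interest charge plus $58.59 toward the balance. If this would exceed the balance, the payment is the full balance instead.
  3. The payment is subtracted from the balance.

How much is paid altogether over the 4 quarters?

# | Opening | Interest | Payment | End bal
1 | $208.12 | $6.24 | $64.83 | $149.53
2 | $149.53 | $4.49 | $63.08 | $90.94
3 | $90.94 | $2.73 | $61.32 | $32.35
4 | $32.35 | $0.97 | $33.32 | $0.00
Total paid: $222.55

$222.55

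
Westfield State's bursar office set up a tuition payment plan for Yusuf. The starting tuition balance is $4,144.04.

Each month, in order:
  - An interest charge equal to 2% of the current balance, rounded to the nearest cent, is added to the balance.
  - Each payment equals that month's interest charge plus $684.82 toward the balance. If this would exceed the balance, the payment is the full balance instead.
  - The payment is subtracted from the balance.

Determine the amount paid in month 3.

Month 1: opening $4,144.04; interest $82.88 → $4,226.92; payment $767.70; balance $3,459.22
Month 2: opening $3,459.22; interest $69.18 → $3,528.40; payment $754.00; balance $2,774.40
Month 3: opening $2,774.40; interest $55.49 → $2,829.89; payment $740.31; balance $2,089.58

$740.31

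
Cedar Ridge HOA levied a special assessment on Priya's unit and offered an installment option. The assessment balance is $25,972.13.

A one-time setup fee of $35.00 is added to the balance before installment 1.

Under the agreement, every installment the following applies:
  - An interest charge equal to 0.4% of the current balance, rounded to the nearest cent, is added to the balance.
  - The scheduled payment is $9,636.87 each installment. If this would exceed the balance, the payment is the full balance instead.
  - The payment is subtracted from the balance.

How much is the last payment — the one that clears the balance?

$6,930.93

Installment 1: opening $26,007.13; interest $104.03 → $26,111.16; payment $9,636.87; balance $16,474.29
Installment 2: opening $16,474.29; interest $65.90 → $16,540.19; payment $9,636.87; balance $6,903.32
Installment 3: opening $6,903.32; interest $27.61 → $6,930.93; payment $6,930.93; balance $0.00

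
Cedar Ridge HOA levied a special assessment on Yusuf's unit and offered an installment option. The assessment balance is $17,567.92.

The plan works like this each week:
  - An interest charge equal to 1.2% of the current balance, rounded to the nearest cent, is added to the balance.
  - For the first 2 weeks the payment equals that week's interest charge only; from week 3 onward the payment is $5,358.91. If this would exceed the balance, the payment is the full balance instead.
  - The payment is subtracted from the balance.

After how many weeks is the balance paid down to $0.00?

6

Week 1: opening $17,567.92; interest $210.82 → $17,778.74; payment $210.82; balance $17,567.92
Week 2: opening $17,567.92; interest $210.82 → $17,778.74; payment $210.82; balance $17,567.92
Week 3: opening $17,567.92; interest $210.82 → $17,778.74; payment $5,358.91; balance $12,419.83
Week 4: opening $12,419.83; interest $149.04 → $12,568.87; payment $5,358.91; balance $7,209.96
Week 5: opening $7,209.96; interest $86.52 → $7,296.48; payment $5,358.91; balance $1,937.57
Week 6: opening $1,937.57; interest $23.25 → $1,960.82; payment $1,960.82; balance $0.00
Balance reaches $0.00 in week 6.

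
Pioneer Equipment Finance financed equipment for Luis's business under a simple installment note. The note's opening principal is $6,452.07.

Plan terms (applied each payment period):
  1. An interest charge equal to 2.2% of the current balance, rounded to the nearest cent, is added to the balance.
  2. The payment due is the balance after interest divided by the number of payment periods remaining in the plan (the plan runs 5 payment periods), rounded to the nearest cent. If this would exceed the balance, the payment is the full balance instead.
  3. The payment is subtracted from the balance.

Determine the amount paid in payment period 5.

$1,438.74

Payment period 1: $6,452.07 +$141.95 interest = $6,594.02; pay $1,318.80 → $5,275.22
Payment period 2: $5,275.22 +$116.05 interest = $5,391.27; pay $1,347.82 → $4,043.45
Payment period 3: $4,043.45 +$88.96 interest = $4,132.41; pay $1,377.47 → $2,754.94
Payment period 4: $2,754.94 +$60.61 interest = $2,815.55; pay $1,407.78 → $1,407.77
Payment period 5: $1,407.77 +$30.97 interest = $1,438.74; pay $1,438.74 → $0.00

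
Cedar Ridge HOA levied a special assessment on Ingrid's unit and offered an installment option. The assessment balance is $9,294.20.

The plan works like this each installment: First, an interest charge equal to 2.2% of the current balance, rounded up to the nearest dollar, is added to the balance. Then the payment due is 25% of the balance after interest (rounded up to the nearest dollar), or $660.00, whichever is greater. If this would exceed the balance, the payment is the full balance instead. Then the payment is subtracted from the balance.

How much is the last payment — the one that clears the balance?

$617.20

# | Opening | Interest | Payment | End bal
1 | $9,294.20 | $205.00 | $2,375.00 | $7,124.20
2 | $7,124.20 | $157.00 | $1,821.00 | $5,460.20
3 | $5,460.20 | $121.00 | $1,396.00 | $4,185.20
4 | $4,185.20 | $93.00 | $1,070.00 | $3,208.20
5 | $3,208.20 | $71.00 | $820.00 | $2,459.20
6 | $2,459.20 | $55.00 | $660.00 | $1,854.20
7 | $1,854.20 | $41.00 | $660.00 | $1,235.20
8 | $1,235.20 | $28.00 | $660.00 | $603.20
9 | $603.20 | $14.00 | $617.20 | $0.00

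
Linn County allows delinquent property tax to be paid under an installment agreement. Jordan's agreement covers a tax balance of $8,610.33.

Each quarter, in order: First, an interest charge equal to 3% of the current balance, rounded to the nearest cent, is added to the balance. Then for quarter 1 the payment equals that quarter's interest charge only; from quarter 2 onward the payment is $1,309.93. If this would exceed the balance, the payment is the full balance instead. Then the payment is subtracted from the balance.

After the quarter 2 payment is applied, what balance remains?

# | Opening | Interest | Payment | End bal
1 | $8,610.33 | $258.31 | $258.31 | $8,610.33
2 | $8,610.33 | $258.31 | $1,309.93 | $7,558.71

$7,558.71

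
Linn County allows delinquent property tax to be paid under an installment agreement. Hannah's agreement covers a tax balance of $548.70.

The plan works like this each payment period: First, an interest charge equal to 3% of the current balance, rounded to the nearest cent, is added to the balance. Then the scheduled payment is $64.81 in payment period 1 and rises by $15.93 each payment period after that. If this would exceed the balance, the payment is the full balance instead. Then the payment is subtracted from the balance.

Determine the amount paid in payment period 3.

# | Opening | Interest | Payment | End bal
1 | $548.70 | $16.46 | $64.81 | $500.35
2 | $500.35 | $15.01 | $80.74 | $434.62
3 | $434.62 | $13.04 | $96.67 | $350.99

$96.67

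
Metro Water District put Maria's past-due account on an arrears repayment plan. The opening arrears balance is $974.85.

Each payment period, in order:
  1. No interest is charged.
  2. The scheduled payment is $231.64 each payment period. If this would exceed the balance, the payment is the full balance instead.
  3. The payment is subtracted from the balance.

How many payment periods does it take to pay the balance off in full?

5

Payment period 1: opening $974.85; payment $231.64; balance $743.21
Payment period 2: opening $743.21; payment $231.64; balance $511.57
Payment period 3: opening $511.57; payment $231.64; balance $279.93
Payment period 4: opening $279.93; payment $231.64; balance $48.29
Payment period 5: opening $48.29; payment $48.29; balance $0.00
Balance reaches $0.00 in payment period 5.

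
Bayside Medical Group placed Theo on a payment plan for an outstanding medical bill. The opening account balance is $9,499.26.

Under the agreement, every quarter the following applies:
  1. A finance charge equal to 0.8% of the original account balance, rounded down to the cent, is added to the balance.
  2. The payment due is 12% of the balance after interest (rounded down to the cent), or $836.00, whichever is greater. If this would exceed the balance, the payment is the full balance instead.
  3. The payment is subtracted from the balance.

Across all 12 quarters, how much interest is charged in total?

# | Opening | Interest | Payment | End bal
1 | $9,499.26 | $75.99 | $1,149.03 | $8,426.22
2 | $8,426.22 | $75.99 | $1,020.26 | $7,481.95
3 | $7,481.95 | $75.99 | $906.95 | $6,650.99
4 | $6,650.99 | $75.99 | $836.00 | $5,890.98
5 | $5,890.98 | $75.99 | $836.00 | $5,130.97
6 | $5,130.97 | $75.99 | $836.00 | $4,370.96
7 | $4,370.96 | $75.99 | $836.00 | $3,610.95
8 | $3,610.95 | $75.99 | $836.00 | $2,850.94
9 | $2,850.94 | $75.99 | $836.00 | $2,090.93
10 | $2,090.93 | $75.99 | $836.00 | $1,330.92
11 | $1,330.92 | $75.99 | $836.00 | $570.91
12 | $570.91 | $75.99 | $646.90 | $0.00
Total interest: $75.99 + $75.99 + $75.99 + $75.99 + $75.99 + $75.99 + $75.99 + $75.99 + $75.99 + $75.99 + $75.99 + $75.99 = $911.88

$911.88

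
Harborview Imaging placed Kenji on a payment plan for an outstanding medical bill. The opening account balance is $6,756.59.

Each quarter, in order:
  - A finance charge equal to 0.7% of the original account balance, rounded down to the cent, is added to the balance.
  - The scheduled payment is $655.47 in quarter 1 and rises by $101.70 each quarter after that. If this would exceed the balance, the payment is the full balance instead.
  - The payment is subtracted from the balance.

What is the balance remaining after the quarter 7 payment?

Quarter 1: $6,756.59 +$47.29 interest = $6,803.88; pay $655.47 → $6,148.41
Quarter 2: $6,148.41 +$47.29 interest = $6,195.70; pay $757.17 → $5,438.53
Quarter 3: $5,438.53 +$47.29 interest = $5,485.82; pay $858.87 → $4,626.95
Quarter 4: $4,626.95 +$47.29 interest = $4,674.24; pay $960.57 → $3,713.67
Quarter 5: $3,713.67 +$47.29 interest = $3,760.96; pay $1,062.27 → $2,698.69
Quarter 6: $2,698.69 +$47.29 interest = $2,745.98; pay $1,163.97 → $1,582.01
Quarter 7: $1,582.01 +$47.29 interest = $1,629.30; pay $1,265.67 → $363.63

$363.63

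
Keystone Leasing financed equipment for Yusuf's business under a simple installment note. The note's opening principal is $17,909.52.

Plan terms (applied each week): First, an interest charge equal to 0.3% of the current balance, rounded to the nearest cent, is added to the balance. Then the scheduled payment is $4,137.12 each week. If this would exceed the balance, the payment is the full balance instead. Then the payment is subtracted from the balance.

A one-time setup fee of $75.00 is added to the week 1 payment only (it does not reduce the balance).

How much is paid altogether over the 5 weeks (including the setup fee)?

$18,130.30

Week 1: $17,909.52 +$53.73 interest = $17,963.25; pay $4,137.12 (+ $75.00 fee) → $13,826.13
Week 2: $13,826.13 +$41.48 interest = $13,867.61; pay $4,137.12 → $9,730.49
Week 3: $9,730.49 +$29.19 interest = $9,759.68; pay $4,137.12 → $5,622.56
Week 4: $5,622.56 +$16.87 interest = $5,639.43; pay $4,137.12 → $1,502.31
Week 5: $1,502.31 +$4.51 interest = $1,506.82; pay $1,506.82 → $0.00
Total paid: $18,130.30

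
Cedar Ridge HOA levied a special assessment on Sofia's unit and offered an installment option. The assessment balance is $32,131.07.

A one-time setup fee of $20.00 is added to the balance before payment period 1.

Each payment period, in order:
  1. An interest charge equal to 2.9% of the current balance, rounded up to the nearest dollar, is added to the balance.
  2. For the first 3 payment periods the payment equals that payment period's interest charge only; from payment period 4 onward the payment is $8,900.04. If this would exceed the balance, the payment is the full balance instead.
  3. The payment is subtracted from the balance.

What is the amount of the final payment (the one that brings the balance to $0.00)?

$7,768.95

# | Opening | Interest | Payment | End bal
1 | $32,151.07 | $933.00 | $933.00 | $32,151.07
2 | $32,151.07 | $933.00 | $933.00 | $32,151.07
3 | $32,151.07 | $933.00 | $933.00 | $32,151.07
4 | $32,151.07 | $933.00 | $8,900.04 | $24,184.03
5 | $24,184.03 | $702.00 | $8,900.04 | $15,985.99
6 | $15,985.99 | $464.00 | $8,900.04 | $7,549.95
7 | $7,549.95 | $219.00 | $7,768.95 | $0.00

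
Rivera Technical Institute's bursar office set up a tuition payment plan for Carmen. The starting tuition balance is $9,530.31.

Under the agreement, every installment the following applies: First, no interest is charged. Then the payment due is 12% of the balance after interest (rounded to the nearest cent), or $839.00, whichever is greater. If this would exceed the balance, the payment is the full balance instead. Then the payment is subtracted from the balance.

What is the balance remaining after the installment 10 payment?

# | Opening | Payment | End bal
1 | $9,530.31 | $1,143.64 | $8,386.67
2 | $8,386.67 | $1,006.40 | $7,380.27
3 | $7,380.27 | $885.63 | $6,494.64
4 | $6,494.64 | $839.00 | $5,655.64
5 | $5,655.64 | $839.00 | $4,816.64
6 | $4,816.64 | $839.00 | $3,977.64
7 | $3,977.64 | $839.00 | $3,138.64
8 | $3,138.64 | $839.00 | $2,299.64
9 | $2,299.64 | $839.00 | $1,460.64
10 | $1,460.64 | $839.00 | $621.64

$621.64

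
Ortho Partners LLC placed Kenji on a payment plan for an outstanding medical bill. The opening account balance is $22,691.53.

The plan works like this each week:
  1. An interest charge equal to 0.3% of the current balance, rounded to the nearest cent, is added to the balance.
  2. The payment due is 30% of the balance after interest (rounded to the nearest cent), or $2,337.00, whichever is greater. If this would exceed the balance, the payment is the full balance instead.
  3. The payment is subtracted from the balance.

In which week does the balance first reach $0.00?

7

# | Opening | Interest | Payment | End bal
1 | $22,691.53 | $68.07 | $6,827.88 | $15,931.72
2 | $15,931.72 | $47.80 | $4,793.86 | $11,185.66
3 | $11,185.66 | $33.56 | $3,365.77 | $7,853.45
4 | $7,853.45 | $23.56 | $2,363.10 | $5,513.91
5 | $5,513.91 | $16.54 | $2,337.00 | $3,193.45
6 | $3,193.45 | $9.58 | $2,337.00 | $866.03
7 | $866.03 | $2.60 | $868.63 | $0.00
Balance reaches $0.00 in week 7.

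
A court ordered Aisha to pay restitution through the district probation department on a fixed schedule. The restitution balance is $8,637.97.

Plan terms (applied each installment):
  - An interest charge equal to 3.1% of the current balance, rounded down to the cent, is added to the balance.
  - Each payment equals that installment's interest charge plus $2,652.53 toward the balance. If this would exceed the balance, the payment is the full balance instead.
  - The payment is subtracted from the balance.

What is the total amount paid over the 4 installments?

$9,215.69

Installment 1: opening $8,637.97; interest $267.77 → $8,905.74; payment $2,920.30; balance $5,985.44
Installment 2: opening $5,985.44; interest $185.54 → $6,170.98; payment $2,838.07; balance $3,332.91
Installment 3: opening $3,332.91; interest $103.32 → $3,436.23; payment $2,755.85; balance $680.38
Installment 4: opening $680.38; interest $21.09 → $701.47; payment $701.47; balance $0.00
Total paid: $9,215.69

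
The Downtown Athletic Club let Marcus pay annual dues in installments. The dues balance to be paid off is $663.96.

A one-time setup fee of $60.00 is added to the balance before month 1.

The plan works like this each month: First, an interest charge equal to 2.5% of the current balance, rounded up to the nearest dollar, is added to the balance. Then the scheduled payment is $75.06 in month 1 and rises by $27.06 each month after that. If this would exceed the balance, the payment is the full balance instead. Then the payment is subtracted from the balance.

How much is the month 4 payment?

Month 1: opening $723.96; interest $19.00 → $742.96; payment $75.06; balance $667.90
Month 2: opening $667.90; interest $17.00 → $684.90; payment $102.12; balance $582.78
Month 3: opening $582.78; interest $15.00 → $597.78; payment $129.18; balance $468.60
Month 4: opening $468.60; interest $12.00 → $480.60; payment $156.24; balance $324.36

$156.24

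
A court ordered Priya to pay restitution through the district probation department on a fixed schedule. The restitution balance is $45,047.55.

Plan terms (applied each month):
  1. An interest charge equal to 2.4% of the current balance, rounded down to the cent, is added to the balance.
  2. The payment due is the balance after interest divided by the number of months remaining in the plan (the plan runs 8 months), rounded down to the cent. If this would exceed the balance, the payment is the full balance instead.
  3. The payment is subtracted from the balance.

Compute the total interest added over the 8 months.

$5,147.60

Month 1: $45,047.55 +$1,081.14 interest = $46,128.69; pay $5,766.08 → $40,362.61
Month 2: $40,362.61 +$968.70 interest = $41,331.31; pay $5,904.47 → $35,426.84
Month 3: $35,426.84 +$850.24 interest = $36,277.08; pay $6,046.18 → $30,230.90
Month 4: $30,230.90 +$725.54 interest = $30,956.44; pay $6,191.28 → $24,765.16
Month 5: $24,765.16 +$594.36 interest = $25,359.52; pay $6,339.88 → $19,019.64
Month 6: $19,019.64 +$456.47 interest = $19,476.11; pay $6,492.03 → $12,984.08
Month 7: $12,984.08 +$311.61 interest = $13,295.69; pay $6,647.84 → $6,647.85
Month 8: $6,647.85 +$159.54 interest = $6,807.39; pay $6,807.39 → $0.00
Total interest: $1,081.14 + $968.70 + $850.24 + $725.54 + $594.36 + $456.47 + $311.61 + $159.54 = $5,147.60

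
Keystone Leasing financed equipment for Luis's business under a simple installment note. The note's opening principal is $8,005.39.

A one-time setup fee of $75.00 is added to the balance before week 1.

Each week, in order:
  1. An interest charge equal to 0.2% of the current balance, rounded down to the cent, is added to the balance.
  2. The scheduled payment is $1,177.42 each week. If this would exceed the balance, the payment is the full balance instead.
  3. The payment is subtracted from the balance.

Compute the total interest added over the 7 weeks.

Week 1: opening $8,080.39; interest $16.16 → $8,096.55; payment $1,177.42; balance $6,919.13
Week 2: opening $6,919.13; interest $13.83 → $6,932.96; payment $1,177.42; balance $5,755.54
Week 3: opening $5,755.54; interest $11.51 → $5,767.05; payment $1,177.42; balance $4,589.63
Week 4: opening $4,589.63; interest $9.17 → $4,598.80; payment $1,177.42; balance $3,421.38
Week 5: opening $3,421.38; interest $6.84 → $3,428.22; payment $1,177.42; balance $2,250.80
Week 6: opening $2,250.80; interest $4.50 → $2,255.30; payment $1,177.42; balance $1,077.88
Week 7: opening $1,077.88; interest $2.15 → $1,080.03; payment $1,080.03; balance $0.00
Total interest: $16.16 + $13.83 + $11.51 + $9.17 + $6.84 + $4.50 + $2.15 = $64.16

$64.16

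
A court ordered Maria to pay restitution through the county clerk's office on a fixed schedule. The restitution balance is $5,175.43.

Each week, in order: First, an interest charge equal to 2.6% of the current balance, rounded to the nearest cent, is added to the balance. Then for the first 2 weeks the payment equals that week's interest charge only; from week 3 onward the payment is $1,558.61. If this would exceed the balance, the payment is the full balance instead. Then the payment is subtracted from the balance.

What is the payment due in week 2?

$134.56

# | Opening | Interest | Payment | End bal
1 | $5,175.43 | $134.56 | $134.56 | $5,175.43
2 | $5,175.43 | $134.56 | $134.56 | $5,175.43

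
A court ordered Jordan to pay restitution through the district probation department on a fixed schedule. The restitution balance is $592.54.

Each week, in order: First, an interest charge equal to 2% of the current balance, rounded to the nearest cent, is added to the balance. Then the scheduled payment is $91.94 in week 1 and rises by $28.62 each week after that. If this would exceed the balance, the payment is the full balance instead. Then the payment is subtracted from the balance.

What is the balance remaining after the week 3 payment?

Week 1: $592.54 +$11.85 interest = $604.39; pay $91.94 → $512.45
Week 2: $512.45 +$10.25 interest = $522.70; pay $120.56 → $402.14
Week 3: $402.14 +$8.04 interest = $410.18; pay $149.18 → $261.00

$261.00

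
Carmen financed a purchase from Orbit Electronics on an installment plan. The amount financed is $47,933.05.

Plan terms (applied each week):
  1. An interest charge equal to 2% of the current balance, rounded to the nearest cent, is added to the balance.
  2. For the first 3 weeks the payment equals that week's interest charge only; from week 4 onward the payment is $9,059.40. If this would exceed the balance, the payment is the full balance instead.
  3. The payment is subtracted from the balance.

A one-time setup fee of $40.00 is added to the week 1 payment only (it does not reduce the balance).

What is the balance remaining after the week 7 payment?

# | Opening | Interest | Payment | Fee | End bal
1 | $47,933.05 | $958.66 | $958.66 | $40.00 | $47,933.05
2 | $47,933.05 | $958.66 | $958.66 | — | $47,933.05
3 | $47,933.05 | $958.66 | $958.66 | — | $47,933.05
4 | $47,933.05 | $958.66 | $9,059.40 | — | $39,832.31
5 | $39,832.31 | $796.65 | $9,059.40 | — | $31,569.56
6 | $31,569.56 | $631.39 | $9,059.40 | — | $23,141.55
7 | $23,141.55 | $462.83 | $9,059.40 | — | $14,544.98

$14,544.98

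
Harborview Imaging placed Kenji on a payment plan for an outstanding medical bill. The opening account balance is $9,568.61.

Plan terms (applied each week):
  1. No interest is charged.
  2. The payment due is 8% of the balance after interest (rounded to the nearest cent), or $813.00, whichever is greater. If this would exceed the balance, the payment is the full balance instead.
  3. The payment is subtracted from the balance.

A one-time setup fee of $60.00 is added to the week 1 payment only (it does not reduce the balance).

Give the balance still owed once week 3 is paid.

$7,129.61

Week 1: opening $9,568.61; payment $813.00 (+ $60.00 fee); balance $8,755.61
Week 2: opening $8,755.61; payment $813.00; balance $7,942.61
Week 3: opening $7,942.61; payment $813.00; balance $7,129.61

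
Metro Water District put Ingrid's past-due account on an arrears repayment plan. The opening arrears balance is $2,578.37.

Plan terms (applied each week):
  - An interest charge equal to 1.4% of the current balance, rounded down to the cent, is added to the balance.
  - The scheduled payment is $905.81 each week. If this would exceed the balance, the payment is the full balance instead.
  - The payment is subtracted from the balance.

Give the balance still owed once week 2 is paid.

$826.76

Week 1: $2,578.37 +$36.09 interest = $2,614.46; pay $905.81 → $1,708.65
Week 2: $1,708.65 +$23.92 interest = $1,732.57; pay $905.81 → $826.76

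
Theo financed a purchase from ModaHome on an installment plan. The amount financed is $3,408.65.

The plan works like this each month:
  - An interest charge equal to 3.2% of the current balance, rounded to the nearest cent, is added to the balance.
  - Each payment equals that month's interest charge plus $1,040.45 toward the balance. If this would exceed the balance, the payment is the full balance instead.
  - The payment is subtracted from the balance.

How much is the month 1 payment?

Month 1: opening $3,408.65; interest $109.08 → $3,517.73; payment $1,149.53; balance $2,368.20

$1,149.53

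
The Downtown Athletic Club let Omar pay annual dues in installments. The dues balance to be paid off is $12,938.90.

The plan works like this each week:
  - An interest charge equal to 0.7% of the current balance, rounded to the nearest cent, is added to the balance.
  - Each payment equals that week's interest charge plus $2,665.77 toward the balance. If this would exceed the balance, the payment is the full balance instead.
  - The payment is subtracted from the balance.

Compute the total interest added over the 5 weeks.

$266.25

Week 1: $12,938.90 +$90.57 interest = $13,029.47; pay $2,756.34 → $10,273.13
Week 2: $10,273.13 +$71.91 interest = $10,345.04; pay $2,737.68 → $7,607.36
Week 3: $7,607.36 +$53.25 interest = $7,660.61; pay $2,719.02 → $4,941.59
Week 4: $4,941.59 +$34.59 interest = $4,976.18; pay $2,700.36 → $2,275.82
Week 5: $2,275.82 +$15.93 interest = $2,291.75; pay $2,291.75 → $0.00
Total interest: $90.57 + $71.91 + $53.25 + $34.59 + $15.93 = $266.25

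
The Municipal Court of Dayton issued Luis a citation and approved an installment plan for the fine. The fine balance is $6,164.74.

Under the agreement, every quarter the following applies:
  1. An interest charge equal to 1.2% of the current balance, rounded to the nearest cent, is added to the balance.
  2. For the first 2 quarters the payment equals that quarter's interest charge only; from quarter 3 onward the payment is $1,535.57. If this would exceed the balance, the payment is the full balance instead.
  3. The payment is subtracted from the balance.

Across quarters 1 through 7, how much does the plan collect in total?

$6,505.09

Quarter 1: opening $6,164.74; interest $73.98 → $6,238.72; payment $73.98; balance $6,164.74
Quarter 2: opening $6,164.74; interest $73.98 → $6,238.72; payment $73.98; balance $6,164.74
Quarter 3: opening $6,164.74; interest $73.98 → $6,238.72; payment $1,535.57; balance $4,703.15
Quarter 4: opening $4,703.15; interest $56.44 → $4,759.59; payment $1,535.57; balance $3,224.02
Quarter 5: opening $3,224.02; interest $38.69 → $3,262.71; payment $1,535.57; balance $1,727.14
Quarter 6: opening $1,727.14; interest $20.73 → $1,747.87; payment $1,535.57; balance $212.30
Quarter 7: opening $212.30; interest $2.55 → $214.85; payment $214.85; balance $0.00
Total paid: $6,505.09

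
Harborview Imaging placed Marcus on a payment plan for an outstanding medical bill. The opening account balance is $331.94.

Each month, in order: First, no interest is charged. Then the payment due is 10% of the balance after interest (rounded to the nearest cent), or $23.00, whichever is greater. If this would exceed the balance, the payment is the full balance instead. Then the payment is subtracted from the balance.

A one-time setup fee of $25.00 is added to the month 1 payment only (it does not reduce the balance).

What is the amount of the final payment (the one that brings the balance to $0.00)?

$10.78

Month 1: $331.94 − $33.19 (+ $25.00 fee) → $298.75
Month 2: $298.75 − $29.88 → $268.87
Month 3: $268.87 − $26.89 → $241.98
Month 4: $241.98 − $24.20 → $217.78
Month 5: $217.78 − $23.00 → $194.78
Month 6: $194.78 − $23.00 → $171.78
Month 7: $171.78 − $23.00 → $148.78
Month 8: $148.78 − $23.00 → $125.78
Month 9: $125.78 − $23.00 → $102.78
Month 10: $102.78 − $23.00 → $79.78
Month 11: $79.78 − $23.00 → $56.78
Month 12: $56.78 − $23.00 → $33.78
Month 13: $33.78 − $23.00 → $10.78
Month 14: $10.78 − $10.78 → $0.00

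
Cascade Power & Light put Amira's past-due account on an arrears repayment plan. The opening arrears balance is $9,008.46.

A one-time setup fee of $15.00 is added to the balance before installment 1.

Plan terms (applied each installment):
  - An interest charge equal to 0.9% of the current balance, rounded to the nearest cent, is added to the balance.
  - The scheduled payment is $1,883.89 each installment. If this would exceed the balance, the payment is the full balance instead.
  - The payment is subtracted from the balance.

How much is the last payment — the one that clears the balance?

$1,730.25

Installment 1: opening $9,023.46; interest $81.21 → $9,104.67; payment $1,883.89; balance $7,220.78
Installment 2: opening $7,220.78; interest $64.99 → $7,285.77; payment $1,883.89; balance $5,401.88
Installment 3: opening $5,401.88; interest $48.62 → $5,450.50; payment $1,883.89; balance $3,566.61
Installment 4: opening $3,566.61; interest $32.10 → $3,598.71; payment $1,883.89; balance $1,714.82
Installment 5: opening $1,714.82; interest $15.43 → $1,730.25; payment $1,730.25; balance $0.00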